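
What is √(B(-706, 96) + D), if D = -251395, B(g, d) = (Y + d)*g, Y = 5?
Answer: I*√322701 ≈ 568.07*I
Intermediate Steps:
B(g, d) = g*(5 + d) (B(g, d) = (5 + d)*g = g*(5 + d))
√(B(-706, 96) + D) = √(-706*(5 + 96) - 251395) = √(-706*101 - 251395) = √(-71306 - 251395) = √(-322701) = I*√322701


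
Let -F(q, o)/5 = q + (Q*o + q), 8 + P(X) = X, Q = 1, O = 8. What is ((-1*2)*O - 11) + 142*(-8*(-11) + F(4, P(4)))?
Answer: 9629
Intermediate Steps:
P(X) = -8 + X
F(q, o) = -10*q - 5*o (F(q, o) = -5*(q + (1*o + q)) = -5*(q + (o + q)) = -5*(o + 2*q) = -10*q - 5*o)
((-1*2)*O - 11) + 142*(-8*(-11) + F(4, P(4))) = (-1*2*8 - 11) + 142*(-8*(-11) + (-10*4 - 5*(-8 + 4))) = (-2*8 - 11) + 142*(88 + (-40 - 5*(-4))) = (-16 - 11) + 142*(88 + (-40 + 20)) = -27 + 142*(88 - 20) = -27 + 142*68 = -27 + 9656 = 9629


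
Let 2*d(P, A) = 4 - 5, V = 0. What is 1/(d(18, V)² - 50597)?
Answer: -4/202387 ≈ -1.9764e-5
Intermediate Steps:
d(P, A) = -½ (d(P, A) = (4 - 5)/2 = (½)*(-1) = -½)
1/(d(18, V)² - 50597) = 1/((-½)² - 50597) = 1/(¼ - 50597) = 1/(-202387/4) = -4/202387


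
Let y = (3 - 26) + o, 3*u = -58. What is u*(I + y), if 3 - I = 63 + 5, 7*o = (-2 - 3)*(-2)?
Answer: 11716/7 ≈ 1673.7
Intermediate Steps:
u = -58/3 (u = (1/3)*(-58) = -58/3 ≈ -19.333)
o = 10/7 (o = ((-2 - 3)*(-2))/7 = (-5*(-2))/7 = (1/7)*10 = 10/7 ≈ 1.4286)
y = -151/7 (y = (3 - 26) + 10/7 = -23 + 10/7 = -151/7 ≈ -21.571)
I = -65 (I = 3 - (63 + 5) = 3 - 1*68 = 3 - 68 = -65)
u*(I + y) = -58*(-65 - 151/7)/3 = -58/3*(-606/7) = 11716/7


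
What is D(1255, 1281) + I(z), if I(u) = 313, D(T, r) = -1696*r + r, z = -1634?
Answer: -2170982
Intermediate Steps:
D(T, r) = -1695*r
D(1255, 1281) + I(z) = -1695*1281 + 313 = -2171295 + 313 = -2170982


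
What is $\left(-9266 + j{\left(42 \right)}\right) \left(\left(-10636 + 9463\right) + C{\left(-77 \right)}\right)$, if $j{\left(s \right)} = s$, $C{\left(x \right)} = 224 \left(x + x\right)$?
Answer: $329010856$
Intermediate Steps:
$C{\left(x \right)} = 448 x$ ($C{\left(x \right)} = 224 \cdot 2 x = 448 x$)
$\left(-9266 + j{\left(42 \right)}\right) \left(\left(-10636 + 9463\right) + C{\left(-77 \right)}\right) = \left(-9266 + 42\right) \left(\left(-10636 + 9463\right) + 448 \left(-77\right)\right) = - 9224 \left(-1173 - 34496\right) = \left(-9224\right) \left(-35669\right) = 329010856$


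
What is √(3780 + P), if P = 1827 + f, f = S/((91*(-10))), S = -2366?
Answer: 4*√8765/5 ≈ 74.897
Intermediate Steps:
f = 13/5 (f = -2366/(91*(-10)) = -2366/(-910) = -2366*(-1/910) = 13/5 ≈ 2.6000)
P = 9148/5 (P = 1827 + 13/5 = 9148/5 ≈ 1829.6)
√(3780 + P) = √(3780 + 9148/5) = √(28048/5) = 4*√8765/5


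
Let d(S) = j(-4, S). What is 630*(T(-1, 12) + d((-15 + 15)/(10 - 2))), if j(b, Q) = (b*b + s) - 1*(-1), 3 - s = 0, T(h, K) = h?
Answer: 11970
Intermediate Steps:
s = 3 (s = 3 - 1*0 = 3 + 0 = 3)
j(b, Q) = 4 + b² (j(b, Q) = (b*b + 3) - 1*(-1) = (b² + 3) + 1 = (3 + b²) + 1 = 4 + b²)
d(S) = 20 (d(S) = 4 + (-4)² = 4 + 16 = 20)
630*(T(-1, 12) + d((-15 + 15)/(10 - 2))) = 630*(-1 + 20) = 630*19 = 11970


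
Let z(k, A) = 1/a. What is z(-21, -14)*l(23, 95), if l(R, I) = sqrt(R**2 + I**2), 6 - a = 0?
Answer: sqrt(9554)/6 ≈ 16.291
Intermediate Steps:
a = 6 (a = 6 - 1*0 = 6 + 0 = 6)
z(k, A) = 1/6
l(R, I) = sqrt(I**2 + R**2)
z(-21, -14)*l(23, 95) = sqrt(95**2 + 23**2)/6 = sqrt(9025 + 529)/6 = sqrt(9554)/6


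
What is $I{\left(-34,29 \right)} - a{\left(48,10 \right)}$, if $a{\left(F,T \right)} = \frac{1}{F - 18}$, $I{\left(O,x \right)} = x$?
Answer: $\frac{869}{30} \approx 28.967$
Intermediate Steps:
$a{\left(F,T \right)} = \frac{1}{-18 + F}$
$I{\left(-34,29 \right)} - a{\left(48,10 \right)} = 29 - \frac{1}{-18 + 48} = 29 - \frac{1}{30} = \frac{869}{30}$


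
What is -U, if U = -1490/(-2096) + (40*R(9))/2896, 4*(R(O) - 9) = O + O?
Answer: -170215/189688 ≈ -0.89734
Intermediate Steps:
R(O) = 9 + O/2 (R(O) = 9 + (O + O)/4 = 9 + (2*O)/4 = 9 + O/2)
U = 170215/189688 (U = -1490/(-2096) + (40*(9 + (1/2)*9))/2896 = -1490*(-1/2096) + (40*(9 + 9/2))*(1/2896) = 745/1048 + (40*(27/2))*(1/2896) = 745/1048 + 540*(1/2896) = 745/1048 + 135/724 = 170215/189688 ≈ 0.89734)
-U = -1*170215/189688 = -170215/189688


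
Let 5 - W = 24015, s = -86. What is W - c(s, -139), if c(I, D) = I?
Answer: -23924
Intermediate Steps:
W = -24010 (W = 5 - 1*24015 = 5 - 24015 = -24010)
W - c(s, -139) = -24010 - 1*(-86) = -24010 + 86 = -23924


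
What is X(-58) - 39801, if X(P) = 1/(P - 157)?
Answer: -8557216/215 ≈ -39801.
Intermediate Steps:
X(P) = 1/(-157 + P)
X(-58) - 39801 = 1/(-157 - 58) - 39801 = 1/(-215) - 39801 = -1/215 - 39801 = -8557216/215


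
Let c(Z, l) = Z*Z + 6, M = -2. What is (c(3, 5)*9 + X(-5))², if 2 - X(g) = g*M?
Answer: 16129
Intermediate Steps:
X(g) = 2 + 2*g (X(g) = 2 - g*(-2) = 2 - (-2)*g = 2 + 2*g)
c(Z, l) = 6 + Z² (c(Z, l) = Z² + 6 = 6 + Z²)
(c(3, 5)*9 + X(-5))² = ((6 + 3²)*9 + (2 + 2*(-5)))² = ((6 + 9)*9 + (2 - 10))² = (15*9 - 8)² = (135 - 8)² = 127² = 16129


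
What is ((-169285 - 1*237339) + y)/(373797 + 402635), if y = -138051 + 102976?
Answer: -441699/776432 ≈ -0.56888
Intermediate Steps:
y = -35075
((-169285 - 1*237339) + y)/(373797 + 402635) = ((-169285 - 1*237339) - 35075)/(373797 + 402635) = ((-169285 - 237339) - 35075)/776432 = (-406624 - 35075)*(1/776432) = -441699*1/776432 = -441699/776432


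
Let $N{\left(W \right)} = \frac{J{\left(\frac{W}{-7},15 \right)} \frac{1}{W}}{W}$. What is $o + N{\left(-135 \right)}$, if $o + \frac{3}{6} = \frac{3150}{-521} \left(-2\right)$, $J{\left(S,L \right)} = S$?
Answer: $\frac{11415697}{984690} \approx 11.593$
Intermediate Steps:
$N{\left(W \right)} = - \frac{1}{7 W}$ ($N{\left(W \right)} = \frac{\frac{W}{-7} \frac{1}{W}}{W} = \frac{W \left(- \frac{1}{7}\right) \frac{1}{W}}{W} = \frac{- \frac{W}{7} \frac{1}{W}}{W} = - \frac{1}{7 W}$)
$o = \frac{12079}{1042}$ ($o = - \frac{1}{2} + \frac{3150}{-521} \left(-2\right) = - \frac{1}{2} + 3150 \left(- \frac{1}{521}\right) \left(-2\right) = - \frac{1}{2} - - \frac{6300}{521} = - \frac{1}{2} + \frac{6300}{521} = \frac{12079}{1042} \approx 11.592$)
$o + N{\left(-135 \right)} = \frac{12079}{1042} - \frac{1}{7 \left(-135\right)} = \frac{12079}{1042} - - \frac{1}{945} = \frac{12079}{1042} + \frac{1}{945} = \frac{11415697}{984690}$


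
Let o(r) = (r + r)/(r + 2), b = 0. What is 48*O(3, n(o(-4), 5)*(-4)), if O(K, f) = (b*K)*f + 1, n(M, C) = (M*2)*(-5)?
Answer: 48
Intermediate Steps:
o(r) = 2*r/(2 + r) (o(r) = (2*r)/(2 + r) = 2*r/(2 + r))
n(M, C) = -10*M (n(M, C) = (2*M)*(-5) = -10*M)
O(K, f) = 1 (O(K, f) = (0*K)*f + 1 = 0*f + 1 = 0 + 1 = 1)
48*O(3, n(o(-4), 5)*(-4)) = 48*1 = 48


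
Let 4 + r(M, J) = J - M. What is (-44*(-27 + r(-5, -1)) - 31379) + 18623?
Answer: -11568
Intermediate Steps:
r(M, J) = -4 + J - M (r(M, J) = -4 + (J - M) = -4 + J - M)
(-44*(-27 + r(-5, -1)) - 31379) + 18623 = (-44*(-27 + (-4 - 1 - 1*(-5))) - 31379) + 18623 = (-44*(-27 + (-4 - 1 + 5)) - 31379) + 18623 = (-44*(-27 + 0) - 31379) + 18623 = (-44*(-27) - 31379) + 18623 = (1188 - 31379) + 18623 = -30191 + 18623 = -11568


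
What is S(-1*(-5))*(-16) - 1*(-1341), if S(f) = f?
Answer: 1261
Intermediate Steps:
S(-1*(-5))*(-16) - 1*(-1341) = -1*(-5)*(-16) - 1*(-1341) = 5*(-16) + 1341 = -80 + 1341 = 1261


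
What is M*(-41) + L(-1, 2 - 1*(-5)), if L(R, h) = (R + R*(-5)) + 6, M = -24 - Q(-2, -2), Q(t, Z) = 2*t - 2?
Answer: 748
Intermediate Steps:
Q(t, Z) = -2 + 2*t
M = -18 (M = -24 - (-2 + 2*(-2)) = -24 - (-2 - 4) = -24 - 1*(-6) = -24 + 6 = -18)
L(R, h) = 6 - 4*R (L(R, h) = (R - 5*R) + 6 = -4*R + 6 = 6 - 4*R)
M*(-41) + L(-1, 2 - 1*(-5)) = -18*(-41) + (6 - 4*(-1)) = 738 + (6 + 4) = 738 + 10 = 748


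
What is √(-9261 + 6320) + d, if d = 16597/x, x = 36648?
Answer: 16597/36648 + I*√2941 ≈ 0.45288 + 54.231*I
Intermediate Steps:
d = 16597/36648 ≈ 0.45288
√(-9261 + 6320) + d = √(-9261 + 6320) + 16597/36648 = √(-2941) + 16597/36648 = I*√2941 + 16597/36648 = 16597/36648 + I*√2941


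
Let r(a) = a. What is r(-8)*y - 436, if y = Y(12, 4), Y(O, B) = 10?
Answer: -516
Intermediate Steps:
y = 10
r(-8)*y - 436 = -8*10 - 436 = -80 - 436 = -516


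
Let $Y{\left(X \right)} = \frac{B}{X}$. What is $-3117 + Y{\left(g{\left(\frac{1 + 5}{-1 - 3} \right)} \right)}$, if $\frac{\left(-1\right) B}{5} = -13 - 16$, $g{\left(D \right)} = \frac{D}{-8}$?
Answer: $- \frac{7031}{3} \approx -2343.7$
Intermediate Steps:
$g{\left(D \right)} = - \frac{D}{8}$ ($g{\left(D \right)} = D \left(- \frac{1}{8}\right) = - \frac{D}{8}$)
$B = 145$ ($B = - 5 \left(-13 - 16\right) = \left(-5\right) \left(-29\right) = 145$)
$Y{\left(X \right)} = \frac{145}{X}$
$-3117 + Y{\left(g{\left(\frac{1 + 5}{-1 - 3} \right)} \right)} = -3117 + \frac{145}{\left(- \frac{1}{8}\right) \frac{1 + 5}{-1 - 3}} = -3117 + \frac{145}{\left(- \frac{1}{8}\right) \frac{6}{-4}} = -3117 + \frac{145}{\left(- \frac{1}{8}\right) 6 \left(- \frac{1}{4}\right)} = -3117 + \frac{145}{\left(- \frac{1}{8}\right) \left(- \frac{3}{2}\right)} = -3117 + \frac{145}{\frac{3}{16}} = -3117 + 145 \cdot \frac{16}{3} = -3117 + \frac{2320}{3} = - \frac{7031}{3}$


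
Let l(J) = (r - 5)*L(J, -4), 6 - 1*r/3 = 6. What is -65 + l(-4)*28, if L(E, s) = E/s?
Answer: -205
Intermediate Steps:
r = 0 (r = 18 - 3*6 = 18 - 18 = 0)
l(J) = 5*J/4 (l(J) = (0 - 5)*(J/(-4)) = -5*J*(-1)/4 = -(-5)*J/4 = 5*J/4)
-65 + l(-4)*28 = -65 + ((5/4)*(-4))*28 = -65 - 5*28 = -65 - 140 = -205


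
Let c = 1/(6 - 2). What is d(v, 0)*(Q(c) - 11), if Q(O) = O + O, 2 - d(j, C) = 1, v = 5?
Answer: -21/2 ≈ -10.500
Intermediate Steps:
d(j, C) = 1 (d(j, C) = 2 - 1*1 = 2 - 1 = 1)
c = ¼ (c = 1/4 = ¼ ≈ 0.25000)
Q(O) = 2*O
d(v, 0)*(Q(c) - 11) = 1*(2*(¼) - 11) = 1*(½ - 11) = 1*(-21/2) = -21/2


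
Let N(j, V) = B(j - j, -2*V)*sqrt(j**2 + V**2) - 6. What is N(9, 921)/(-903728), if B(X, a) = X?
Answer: 3/451864 ≈ 6.6392e-6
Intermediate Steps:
N(j, V) = -6 (N(j, V) = (j - j)*sqrt(j**2 + V**2) - 6 = 0*sqrt(V**2 + j**2) - 6 = 0 - 6 = -6)
N(9, 921)/(-903728) = -6/(-903728) = -6*(-1/903728) = 3/451864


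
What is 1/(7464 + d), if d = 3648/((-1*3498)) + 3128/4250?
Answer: 72875/543916636 ≈ 0.00013398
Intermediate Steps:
d = -22364/72875 (d = 3648/(-3498) + 3128*(1/4250) = 3648*(-1/3498) + 92/125 = -608/583 + 92/125 = -22364/72875 ≈ -0.30688)
1/(7464 + d) = 1/(7464 - 22364/72875) = 1/(543916636/72875) = 72875/543916636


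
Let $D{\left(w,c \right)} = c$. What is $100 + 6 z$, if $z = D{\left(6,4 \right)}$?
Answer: $124$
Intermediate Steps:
$z = 4$
$100 + 6 z = 100 + 6 \cdot 4 = 100 + 24 = 124$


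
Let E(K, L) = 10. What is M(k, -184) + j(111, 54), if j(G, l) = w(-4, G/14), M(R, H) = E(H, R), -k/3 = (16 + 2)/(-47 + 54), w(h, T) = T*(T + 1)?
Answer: 15835/196 ≈ 80.791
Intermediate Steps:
w(h, T) = T*(1 + T)
k = -54/7 (k = -3*(16 + 2)/(-47 + 54) = -54/7 ≈ -7.7143)
M(R, H) = 10
j(G, l) = G*(1 + G/14)/14 (j(G, l) = (G/14)*(1 + G/14) = G*(1 + G/14)/14)
M(k, -184) + j(111, 54) = 10 + (1/196)*111*(14 + 111) = 10 + (1/196)*111*125 = 10 + 13875/196 = 15835/196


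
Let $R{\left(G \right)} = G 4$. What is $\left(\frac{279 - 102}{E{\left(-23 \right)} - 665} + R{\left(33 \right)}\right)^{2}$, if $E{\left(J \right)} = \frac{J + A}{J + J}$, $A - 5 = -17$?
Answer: $\frac{1800174990436}{103734225} \approx 17354.0$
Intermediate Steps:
$A = -12$ ($A = 5 - 17 = -12$)
$R{\left(G \right)} = 4 G$
$E{\left(J \right)} = \frac{-12 + J}{2 J}$ ($E{\left(J \right)} = \frac{J - 12}{J + J} = \frac{-12 + J}{2 J}$)
$\left(\frac{279 - 102}{E{\left(-23 \right)} - 665} + R{\left(33 \right)}\right)^{2} = \left(\frac{279 - 102}{\frac{-12 - 23}{2 \left(-23\right)} - 665} + 4 \cdot 33\right)^{2} = \left(\frac{177}{\frac{1}{2} \left(- \frac{1}{23}\right) \left(-35\right) - 665} + 132\right)^{2} = \left(\frac{177}{\frac{35}{46} - 665} + 132\right)^{2} = \left(\frac{177}{- \frac{30555}{46}} + 132\right)^{2} = \left(177 \left(- \frac{46}{30555}\right) + 132\right)^{2} = \left(- \frac{2714}{10185} + 132\right)^{2} = \left(\frac{1341706}{10185}\right)^{2} = \frac{1800174990436}{103734225}$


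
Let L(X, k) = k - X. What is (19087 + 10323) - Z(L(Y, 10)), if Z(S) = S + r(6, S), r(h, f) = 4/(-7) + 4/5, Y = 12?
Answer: 1029412/35 ≈ 29412.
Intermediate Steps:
r(h, f) = 8/35 (r(h, f) = 4*(-⅐) + 4*(⅕) = -4/7 + ⅘ = 8/35)
Z(S) = 8/35 + S (Z(S) = S + 8/35 = 8/35 + S)
(19087 + 10323) - Z(L(Y, 10)) = (19087 + 10323) - (8/35 + (10 - 1*12)) = 29410 - (8/35 + (10 - 12)) = 29410 - (8/35 - 2) = 29410 - 1*(-62/35) = 29410 + 62/35 = 1029412/35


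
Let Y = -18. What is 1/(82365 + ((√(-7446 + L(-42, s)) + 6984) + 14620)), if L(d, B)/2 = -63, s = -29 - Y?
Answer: 103969/10809560533 - 2*I*√1893/10809560533 ≈ 9.6182e-6 - 8.05e-9*I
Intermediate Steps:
s = -11 (s = -29 - 1*(-18) = -29 + 18 = -11)
L(d, B) = -126 (L(d, B) = 2*(-63) = -126)
1/(82365 + ((√(-7446 + L(-42, s)) + 6984) + 14620)) = 1/(82365 + ((√(-7446 - 126) + 6984) + 14620)) = 1/(82365 + ((√(-7572) + 6984) + 14620)) = 1/(82365 + ((2*I*√1893 + 6984) + 14620)) = 1/(82365 + ((6984 + 2*I*√1893) + 14620)) = 1/(82365 + (21604 + 2*I*√1893)) = 1/(103969 + 2*I*√1893)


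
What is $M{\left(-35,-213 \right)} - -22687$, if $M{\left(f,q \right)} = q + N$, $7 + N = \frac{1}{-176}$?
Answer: $\frac{3954191}{176} \approx 22467.0$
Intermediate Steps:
$N = - \frac{1233}{176}$ ($N = -7 + \frac{1}{-176} = -7 - \frac{1}{176} = - \frac{1233}{176} \approx -7.0057$)
$M{\left(f,q \right)} = - \frac{1233}{176} + q$ ($M{\left(f,q \right)} = q - \frac{1233}{176} = - \frac{1233}{176} + q$)
$M{\left(-35,-213 \right)} - -22687 = \left(- \frac{1233}{176} - 213\right) - -22687 = - \frac{38721}{176} + 22687 = \frac{3954191}{176}$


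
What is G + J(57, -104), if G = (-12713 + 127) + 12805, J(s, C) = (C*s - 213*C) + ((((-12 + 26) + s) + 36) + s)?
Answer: 16607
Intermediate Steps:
J(s, C) = 50 - 213*C + 2*s + C*s (J(s, C) = (-213*C + C*s) + (((14 + s) + 36) + s) = (-213*C + C*s) + ((50 + s) + s) = (-213*C + C*s) + (50 + 2*s) = 50 - 213*C + 2*s + C*s)
G = 219 (G = -12586 + 12805 = 219)
G + J(57, -104) = 219 + (50 - 213*(-104) + 2*57 - 104*57) = 219 + (50 + 22152 + 114 - 5928) = 219 + 16388 = 16607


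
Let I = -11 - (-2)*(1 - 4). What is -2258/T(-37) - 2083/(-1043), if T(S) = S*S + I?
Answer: 230561/705068 ≈ 0.32701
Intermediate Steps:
I = -17 (I = -11 - (-2)*(-3) = -11 - 1*6 = -11 - 6 = -17)
T(S) = -17 + S² (T(S) = S*S - 17 = S² - 17 = -17 + S²)
-2258/T(-37) - 2083/(-1043) = -2258/(-17 + (-37)²) - 2083/(-1043) = -2258/(-17 + 1369) - 2083*(-1/1043) = -2258/1352 + 2083/1043 = -2258*1/1352 + 2083/1043 = -1129/676 + 2083/1043 = 230561/705068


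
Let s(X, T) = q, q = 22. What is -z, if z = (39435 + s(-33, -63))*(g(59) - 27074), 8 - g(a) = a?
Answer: 1070271125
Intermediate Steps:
g(a) = 8 - a
s(X, T) = 22
z = -1070271125 (z = (39435 + 22)*((8 - 1*59) - 27074) = 39457*((8 - 59) - 27074) = 39457*(-51 - 27074) = 39457*(-27125) = -1070271125)
-z = -1*(-1070271125) = 1070271125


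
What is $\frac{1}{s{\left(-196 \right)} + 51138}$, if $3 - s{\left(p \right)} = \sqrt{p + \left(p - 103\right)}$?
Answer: $\frac{17047}{871800792} + \frac{i \sqrt{55}}{871800792} \approx 1.9554 \cdot 10^{-5} + 8.5068 \cdot 10^{-9} i$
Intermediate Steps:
$s{\left(p \right)} = 3 - \sqrt{-103 + 2 p}$ ($s{\left(p \right)} = 3 - \sqrt{p + \left(p - 103\right)} = 3 - \sqrt{p + \left(-103 + p\right)} = 3 - \sqrt{-103 + 2 p}$)
$\frac{1}{s{\left(-196 \right)} + 51138} = \frac{1}{\left(3 - \sqrt{-103 + 2 \left(-196\right)}\right) + 51138} = \frac{1}{\left(3 - \sqrt{-103 - 392}\right) + 51138} = \frac{1}{\left(3 - \sqrt{-495}\right) + 51138} = \frac{1}{\left(3 - 3 i \sqrt{55}\right) + 51138} = \frac{1}{51141 - 3 i \sqrt{55}}$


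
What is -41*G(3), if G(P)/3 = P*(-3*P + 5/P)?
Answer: 2706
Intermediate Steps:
G(P) = 3*P*(-3*P + 5/P) (G(P) = 3*(P*(-3*P + 5/P)) = 3*P*(-3*P + 5/P))
-41*G(3) = -41*(15 - 9*3**2) = -41*(15 - 9*9) = -41*(15 - 81) = -41*(-66) = 2706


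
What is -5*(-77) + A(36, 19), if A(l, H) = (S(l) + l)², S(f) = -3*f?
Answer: 5569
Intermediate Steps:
A(l, H) = 4*l² (A(l, H) = (-3*l + l)² = (-2*l)² = 4*l²)
-5*(-77) + A(36, 19) = -5*(-77) + 4*36² = 385 + 4*1296 = 385 + 5184 = 5569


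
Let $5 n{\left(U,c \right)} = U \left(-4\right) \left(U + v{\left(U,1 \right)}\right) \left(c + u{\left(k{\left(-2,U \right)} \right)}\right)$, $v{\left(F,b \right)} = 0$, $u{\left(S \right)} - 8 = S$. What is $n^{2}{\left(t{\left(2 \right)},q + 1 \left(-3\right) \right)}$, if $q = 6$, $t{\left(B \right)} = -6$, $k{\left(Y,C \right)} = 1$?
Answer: $\frac{2985984}{25} \approx 1.1944 \cdot 10^{5}$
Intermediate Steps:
$u{\left(S \right)} = 8 + S$
$n{\left(U,c \right)} = - \frac{4 U^{2} \left(9 + c\right)}{5}$ ($n{\left(U,c \right)} = \frac{U \left(-4\right) \left(U + 0\right) \left(c + \left(8 + 1\right)\right)}{5} = \frac{- 4 U U \left(c + 9\right)}{5} = \frac{- 4 U U \left(9 + c\right)}{5} = \frac{\left(-4\right) U^{2} \left(9 + c\right)}{5} = - \frac{4 U^{2} \left(9 + c\right)}{5}$)
$n^{2}{\left(t{\left(2 \right)},q + 1 \left(-3\right) \right)} = \left(- \frac{4 \left(-6\right)^{2} \left(9 + \left(6 + 1 \left(-3\right)\right)\right)}{5}\right)^{2} = \left(\left(- \frac{4}{5}\right) 36 \left(9 + \left(6 - 3\right)\right)\right)^{2} = \left(\left(- \frac{4}{5}\right) 36 \left(9 + 3\right)\right)^{2} = \left(\left(- \frac{4}{5}\right) 36 \cdot 12\right)^{2} = \left(- \frac{1728}{5}\right)^{2} = \frac{2985984}{25}$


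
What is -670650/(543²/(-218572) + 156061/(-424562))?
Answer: 6223455314843160/15929224603 ≈ 3.9069e+5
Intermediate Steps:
-670650/(543²/(-218572) + 156061/(-424562)) = -670650/(294849*(-1/218572) + 156061*(-1/424562)) = -670650/(-294849/218572 - 156061/424562) = -670650/(-79646123015/46398682732) = -670650*(-46398682732/79646123015) = 6223455314843160/15929224603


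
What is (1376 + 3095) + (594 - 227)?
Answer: 4838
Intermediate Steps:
(1376 + 3095) + (594 - 227) = 4471 + 367 = 4838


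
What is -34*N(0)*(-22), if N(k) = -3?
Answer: -2244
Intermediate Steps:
-34*N(0)*(-22) = -34*(-3)*(-22) = 102*(-22) = -2244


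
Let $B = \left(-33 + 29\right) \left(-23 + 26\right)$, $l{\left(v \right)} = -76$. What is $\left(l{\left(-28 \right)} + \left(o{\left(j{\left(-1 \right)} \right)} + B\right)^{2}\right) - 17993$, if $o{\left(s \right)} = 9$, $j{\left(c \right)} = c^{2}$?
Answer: $-18060$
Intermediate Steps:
$B = -12$ ($B = \left(-4\right) 3 = -12$)
$\left(l{\left(-28 \right)} + \left(o{\left(j{\left(-1 \right)} \right)} + B\right)^{2}\right) - 17993 = \left(-76 + \left(9 - 12\right)^{2}\right) - 17993 = \left(-76 + \left(-3\right)^{2}\right) - 17993 = \left(-76 + 9\right) - 17993 = -67 - 17993 = -18060$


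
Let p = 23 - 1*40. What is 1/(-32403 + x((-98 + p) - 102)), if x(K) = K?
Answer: -1/32620 ≈ -3.0656e-5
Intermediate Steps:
p = -17 (p = 23 - 40 = -17)
1/(-32403 + x((-98 + p) - 102)) = 1/(-32403 + ((-98 - 17) - 102)) = 1/(-32403 + (-115 - 102)) = 1/(-32403 - 217) = 1/(-32620) = -1/32620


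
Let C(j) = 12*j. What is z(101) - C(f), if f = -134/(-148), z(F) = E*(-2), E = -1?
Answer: -328/37 ≈ -8.8649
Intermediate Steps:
z(F) = 2 (z(F) = -1*(-2) = 2)
f = 67/74 (f = -134*(-1/148) = 67/74 ≈ 0.90541)
z(101) - C(f) = 2 - 12*67/74 = 2 - 1*402/37 = 2 - 402/37 = -328/37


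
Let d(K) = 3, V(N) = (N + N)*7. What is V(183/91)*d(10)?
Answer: 1098/13 ≈ 84.462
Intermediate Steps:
V(N) = 14*N (V(N) = (2*N)*7 = 14*N)
V(183/91)*d(10) = (14*(183/91))*3 = (366/13)*3 = 1098/13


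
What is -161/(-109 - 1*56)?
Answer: 161/165 ≈ 0.97576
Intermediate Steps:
-161/(-109 - 1*56) = -161/(-109 - 56) = -161/(-165) = -161*(-1/165) = 161/165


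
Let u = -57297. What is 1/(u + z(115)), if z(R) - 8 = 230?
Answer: -1/57059 ≈ -1.7526e-5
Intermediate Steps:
z(R) = 238 (z(R) = 8 + 230 = 238)
1/(u + z(115)) = 1/(-57297 + 238) = 1/(-57059) = -1/57059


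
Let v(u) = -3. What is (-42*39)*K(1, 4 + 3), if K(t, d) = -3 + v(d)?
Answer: 9828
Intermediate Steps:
K(t, d) = -6 (K(t, d) = -3 - 3 = -6)
(-42*39)*K(1, 4 + 3) = -42*39*(-6) = -1638*(-6) = 9828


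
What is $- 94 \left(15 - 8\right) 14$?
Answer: $-9212$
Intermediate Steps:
$- 94 \left(15 - 8\right) 14 = - 94 \cdot 7 \cdot 14 = \left(-94\right) 98 = -9212$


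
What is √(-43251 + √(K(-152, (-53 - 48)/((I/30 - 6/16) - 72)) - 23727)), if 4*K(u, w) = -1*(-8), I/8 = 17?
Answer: √(-43251 + 5*I*√949) ≈ 0.3703 + 207.97*I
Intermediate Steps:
I = 136 (I = 8*17 = 136)
K(u, w) = 2 (K(u, w) = (-1*(-8))/4 = (¼)*8 = 2)
√(-43251 + √(K(-152, (-53 - 48)/((I/30 - 6/16) - 72)) - 23727)) = √(-43251 + √(2 - 23727)) = √(-43251 + √(-23725)) = √(-43251 + 5*I*√949)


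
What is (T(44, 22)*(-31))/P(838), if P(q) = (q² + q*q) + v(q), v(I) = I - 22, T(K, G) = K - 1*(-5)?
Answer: -1519/1405304 ≈ -0.0010809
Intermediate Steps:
T(K, G) = 5 + K (T(K, G) = K + 5 = 5 + K)
v(I) = -22 + I
P(q) = -22 + q + 2*q² (P(q) = (q² + q*q) + (-22 + q) = (q² + q²) + (-22 + q) = 2*q² + (-22 + q) = -22 + q + 2*q²)
(T(44, 22)*(-31))/P(838) = ((5 + 44)*(-31))/(-22 + 838 + 2*838²) = (49*(-31))/(-22 + 838 + 2*702244) = -1519/(-22 + 838 + 1404488) = -1519/1405304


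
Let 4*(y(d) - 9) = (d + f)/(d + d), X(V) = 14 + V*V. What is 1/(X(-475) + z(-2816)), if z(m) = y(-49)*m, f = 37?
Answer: 49/9810231 ≈ 4.9948e-6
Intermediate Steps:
X(V) = 14 + V**2
y(d) = 9 + (37 + d)/(8*d) (y(d) = 9 + ((d + 37)/(d + d))/4 = 9 + ((37 + d)/((2*d)))/4 = 9 + ((37 + d)*(1/(2*d)))/4 = 9 + ((37 + d)/(2*d))/4 = 9 + (37 + d)/(8*d))
z(m) = 885*m/98 (z(m) = ((1/8)*(37 + 73*(-49))/(-49))*m = ((1/8)*(-1/49)*(37 - 3577))*m = ((1/8)*(-1/49)*(-3540))*m = 885*m/98)
1/(X(-475) + z(-2816)) = 1/((14 + (-475)**2) + (885/98)*(-2816)) = 1/((14 + 225625) - 1246080/49) = 1/(225639 - 1246080/49) = 1/(9810231/49) = 49/9810231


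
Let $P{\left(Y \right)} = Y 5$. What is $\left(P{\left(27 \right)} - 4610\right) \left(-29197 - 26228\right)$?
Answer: $248026875$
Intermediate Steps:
$P{\left(Y \right)} = 5 Y$
$\left(P{\left(27 \right)} - 4610\right) \left(-29197 - 26228\right) = \left(5 \cdot 27 - 4610\right) \left(-29197 - 26228\right) = \left(135 - 4610\right) \left(-29197 - 26228\right) = \left(-4475\right) \left(-55425\right) = 248026875$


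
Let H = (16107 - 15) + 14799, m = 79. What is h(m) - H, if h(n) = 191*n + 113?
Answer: -15689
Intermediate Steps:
H = 30891 (H = 16092 + 14799 = 30891)
h(n) = 113 + 191*n
h(m) - H = (113 + 191*79) - 1*30891 = (113 + 15089) - 30891 = 15202 - 30891 = -15689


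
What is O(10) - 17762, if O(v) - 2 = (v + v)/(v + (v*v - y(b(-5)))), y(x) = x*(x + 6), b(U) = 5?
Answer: -195356/11 ≈ -17760.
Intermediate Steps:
y(x) = x*(6 + x)
O(v) = 2 + 2*v/(-55 + v + v²) (O(v) = 2 + (v + v)/(v + (v*v - 5*(6 + 5))) = 2 + (2*v)/(v + (v² - 5*11)) = 2 + (2*v)/(v + (v² - 1*55)) = 2 + (2*v)/(v + (v² - 55)) = 2 + (2*v)/(v + (-55 + v²)) = 2 + (2*v)/(-55 + v + v²) = 2 + 2*v/(-55 + v + v²))
O(10) - 17762 = 2*(-55 + 10² + 2*10)/(-55 + 10 + 10²) - 17762 = 2*(-55 + 100 + 20)/(-55 + 10 + 100) - 17762 = 2*65/55 - 17762 = 2*(1/55)*65 - 17762 = 26/11 - 17762 = -195356/11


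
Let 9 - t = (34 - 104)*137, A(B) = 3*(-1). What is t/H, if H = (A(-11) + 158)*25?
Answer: 9599/3875 ≈ 2.4772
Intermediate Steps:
A(B) = -3
t = 9599 (t = 9 - (34 - 104)*137 = 9 - (-70)*137 = 9 - 1*(-9590) = 9 + 9590 = 9599)
H = 3875 (H = (-3 + 158)*25 = 155*25 = 3875)
t/H = 9599/3875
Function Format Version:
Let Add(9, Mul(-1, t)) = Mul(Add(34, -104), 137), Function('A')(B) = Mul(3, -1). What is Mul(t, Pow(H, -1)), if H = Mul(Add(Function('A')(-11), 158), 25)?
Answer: Rational(9599, 3875) ≈ 2.4772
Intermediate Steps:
Function('A')(B) = -3
t = 9599 (t = Add(9, Mul(-1, Mul(Add(34, -104), 137))) = Add(9, Mul(-1, Mul(-70, 137))) = Add(9, Mul(-1, -9590)) = Add(9, 9590) = 9599)
H = 3875 (H = Mul(Add(-3, 158), 25) = Mul(155, 25) = 3875)
Mul(t, Pow(H, -1)) = Mul(9599, Pow(3875, -1)) = Mul(9599, Rational(1, 3875)) = Rational(9599, 3875)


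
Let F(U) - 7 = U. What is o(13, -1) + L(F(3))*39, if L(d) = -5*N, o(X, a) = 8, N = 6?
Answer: -1162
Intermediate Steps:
F(U) = 7 + U
L(d) = -30 (L(d) = -5*6 = -30)
o(13, -1) + L(F(3))*39 = 8 - 30*39 = 8 - 1170 = -1162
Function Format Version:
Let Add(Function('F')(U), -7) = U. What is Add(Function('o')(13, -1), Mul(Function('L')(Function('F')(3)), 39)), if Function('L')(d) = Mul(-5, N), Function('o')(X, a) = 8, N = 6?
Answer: -1162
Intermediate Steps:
Function('F')(U) = Add(7, U)
Function('L')(d) = -30 (Function('L')(d) = Mul(-5, 6) = -30)
Add(Function('o')(13, -1), Mul(Function('L')(Function('F')(3)), 39)) = Add(8, Mul(-30, 39)) = Add(8, -1170) = -1162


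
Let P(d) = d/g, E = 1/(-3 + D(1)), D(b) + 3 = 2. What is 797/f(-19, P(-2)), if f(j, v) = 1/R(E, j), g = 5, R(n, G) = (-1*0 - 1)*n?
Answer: 797/4 ≈ 199.25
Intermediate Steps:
D(b) = -1 (D(b) = -3 + 2 = -1)
E = -¼ (E = 1/(-3 - 1) = 1/(-4) = -¼ ≈ -0.25000)
R(n, G) = -n (R(n, G) = (0 - 1)*n = -n)
P(d) = d/5
f(j, v) = 4 (f(j, v) = 1/(-1*(-¼)) = 1/(¼) = 4)
797/f(-19, P(-2)) = 797/4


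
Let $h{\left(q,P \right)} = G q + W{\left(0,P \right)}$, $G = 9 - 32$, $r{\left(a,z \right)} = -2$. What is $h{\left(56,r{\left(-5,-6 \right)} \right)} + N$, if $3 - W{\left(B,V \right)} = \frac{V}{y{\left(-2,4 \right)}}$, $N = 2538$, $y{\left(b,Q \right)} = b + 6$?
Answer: $\frac{2507}{2} \approx 1253.5$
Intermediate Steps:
$y{\left(b,Q \right)} = 6 + b$
$W{\left(B,V \right)} = 3 - \frac{V}{4}$ ($W{\left(B,V \right)} = 3 - \frac{V}{6 - 2} = 3 - \frac{V}{4}$)
$G = -23$
$h{\left(q,P \right)} = 3 - 23 q - \frac{P}{4}$ ($h{\left(q,P \right)} = - 23 q - \left(-3 + \frac{P}{4}\right) = 3 - 23 q - \frac{P}{4}$)
$h{\left(56,r{\left(-5,-6 \right)} \right)} + N = \left(3 - 1288 - - \frac{1}{2}\right) + 2538 = \left(3 - 1288 + \frac{1}{2}\right) + 2538 = - \frac{2569}{2} + 2538 = \frac{2507}{2}$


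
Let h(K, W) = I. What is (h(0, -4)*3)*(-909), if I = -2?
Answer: 5454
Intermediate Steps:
h(K, W) = -2
(h(0, -4)*3)*(-909) = -2*3*(-909) = -6*(-909) = 5454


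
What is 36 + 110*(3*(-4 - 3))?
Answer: -2274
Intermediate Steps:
36 + 110*(3*(-4 - 3)) = 36 + 110*(3*(-7)) = 36 + 110*(-21) = 36 - 2310 = -2274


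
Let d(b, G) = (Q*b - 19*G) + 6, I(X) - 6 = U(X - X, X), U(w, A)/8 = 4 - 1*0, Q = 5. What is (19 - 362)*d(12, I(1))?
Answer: 225008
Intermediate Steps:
U(w, A) = 32 (U(w, A) = 8*(4 - 1*0) = 8*(4 + 0) = 8*4 = 32)
I(X) = 38 (I(X) = 6 + 32 = 38)
d(b, G) = 6 - 19*G + 5*b (d(b, G) = (5*b - 19*G) + 6 = (-19*G + 5*b) + 6 = 6 - 19*G + 5*b)
(19 - 362)*d(12, I(1)) = (19 - 362)*(6 - 19*38 + 5*12) = -343*(6 - 722 + 60) = -343*(-656) = 225008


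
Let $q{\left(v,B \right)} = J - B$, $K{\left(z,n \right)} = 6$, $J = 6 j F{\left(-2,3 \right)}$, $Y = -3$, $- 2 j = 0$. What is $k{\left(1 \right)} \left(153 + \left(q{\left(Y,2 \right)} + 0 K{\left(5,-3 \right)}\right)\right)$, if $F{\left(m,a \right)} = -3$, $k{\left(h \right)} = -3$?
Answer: $-453$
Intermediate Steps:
$j = 0$ ($j = \left(- \frac{1}{2}\right) 0 = 0$)
$J = 0$ ($J = 6 \cdot 0 \left(-3\right) = 0 \left(-3\right) = 0$)
$q{\left(v,B \right)} = - B$ ($q{\left(v,B \right)} = 0 - B = - B$)
$k{\left(1 \right)} \left(153 + \left(q{\left(Y,2 \right)} + 0 K{\left(5,-3 \right)}\right)\right) = - 3 \left(153 + \left(\left(-1\right) 2 + 0 \cdot 6\right)\right) = - 3 \left(153 + \left(-2 + 0\right)\right) = - 3 \left(153 - 2\right) = \left(-3\right) 151 = -453$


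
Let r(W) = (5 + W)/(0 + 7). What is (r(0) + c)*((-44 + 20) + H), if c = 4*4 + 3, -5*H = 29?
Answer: -20562/35 ≈ -587.49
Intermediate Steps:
H = -29/5 (H = -⅕*29 = -29/5 ≈ -5.8000)
r(W) = 5/7 + W/7 (r(W) = (5 + W)/7 = (5 + W)*(⅐) = 5/7 + W/7)
c = 19 (c = 16 + 3 = 19)
(r(0) + c)*((-44 + 20) + H) = ((5/7 + (⅐)*0) + 19)*((-44 + 20) - 29/5) = ((5/7 + 0) + 19)*(-24 - 29/5) = (5/7 + 19)*(-149/5) = (138/7)*(-149/5) = -20562/35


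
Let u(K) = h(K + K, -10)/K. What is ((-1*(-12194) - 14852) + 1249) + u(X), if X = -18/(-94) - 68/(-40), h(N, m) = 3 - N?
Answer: -1252969/889 ≈ -1409.4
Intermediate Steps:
X = 889/470 (X = -18*(-1/94) - 68*(-1/40) = 9/47 + 17/10 = 889/470 ≈ 1.8915)
u(K) = (3 - 2*K)/K (u(K) = (3 - (K + K))/K = (3 - 2*K)/K)
((-1*(-12194) - 14852) + 1249) + u(X) = ((-1*(-12194) - 14852) + 1249) + (-2 + 3/(889/470)) = ((12194 - 14852) + 1249) + (-2 + 3*(470/889)) = (-2658 + 1249) + (-2 + 1410/889) = -1409 - 368/889 = -1252969/889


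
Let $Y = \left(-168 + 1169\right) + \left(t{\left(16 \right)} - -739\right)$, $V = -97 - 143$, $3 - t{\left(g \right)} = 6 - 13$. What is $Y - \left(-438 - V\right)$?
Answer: $1948$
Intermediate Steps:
$t{\left(g \right)} = 10$ ($t{\left(g \right)} = 3 - \left(6 - 13\right) = 3 - -7 = 3 + 7 = 10$)
$V = -240$ ($V = -97 - 143 = -240$)
$Y = 1750$ ($Y = \left(-168 + 1169\right) + \left(10 - -739\right) = 1001 + \left(10 + 739\right) = 1001 + 749 = 1750$)
$Y - \left(-438 - V\right) = 1750 - \left(-438 - -240\right) = 1750 - \left(-438 + 240\right) = 1750 - -198 = 1750 + 198 = 1948$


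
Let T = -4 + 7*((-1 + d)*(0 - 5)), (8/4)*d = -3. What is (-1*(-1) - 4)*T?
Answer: -501/2 ≈ -250.50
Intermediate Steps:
d = -3/2 (d = (1/2)*(-3) = -3/2 ≈ -1.5000)
T = 167/2 (T = -4 + 7*((-1 - 3/2)*(0 - 5)) = -4 + 7*(-5/2*(-5)) = -4 + 7*(25/2) = -4 + 175/2 = 167/2 ≈ 83.500)
(-1*(-1) - 4)*T = (-1*(-1) - 4)*(167/2) = (1 - 4)*(167/2) = -3*167/2 = -501/2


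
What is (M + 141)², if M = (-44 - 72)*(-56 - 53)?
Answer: 163456225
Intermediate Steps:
M = 12644 (M = -116*(-109) = 12644)
(M + 141)² = (12644 + 141)² = 12785² = 163456225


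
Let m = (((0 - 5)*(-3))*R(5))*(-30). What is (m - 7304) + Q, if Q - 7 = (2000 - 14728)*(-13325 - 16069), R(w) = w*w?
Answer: 374108285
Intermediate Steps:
R(w) = w²
Q = 374126839 (Q = 7 + (2000 - 14728)*(-13325 - 16069) = 7 - 12728*(-29394) = 7 + 374126832 = 374126839)
m = -11250 (m = (((0 - 5)*(-3))*5²)*(-30) = (-5*(-3)*25)*(-30) = (15*25)*(-30) = 375*(-30) = -11250)
(m - 7304) + Q = (-11250 - 7304) + 374126839 = -18554 + 374126839 = 374108285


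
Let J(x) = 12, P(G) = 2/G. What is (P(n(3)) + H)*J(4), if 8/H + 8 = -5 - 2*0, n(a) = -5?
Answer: -792/65 ≈ -12.185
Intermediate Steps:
H = -8/13 (H = 8/(-8 + (-5 - 2*0)) = 8/(-8 + (-5 + 0)) = 8/(-8 - 5) = 8/(-13) = 8*(-1/13) = -8/13 ≈ -0.61539)
(P(n(3)) + H)*J(4) = (2/(-5) - 8/13)*12 = (2*(-1/5) - 8/13)*12 = (-2/5 - 8/13)*12 = -66/65*12 = -792/65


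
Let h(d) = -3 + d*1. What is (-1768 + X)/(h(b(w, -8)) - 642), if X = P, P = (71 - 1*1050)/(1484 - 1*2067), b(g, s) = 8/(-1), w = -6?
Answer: 93615/34609 ≈ 2.7049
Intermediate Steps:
b(g, s) = -8 (b(g, s) = 8*(-1) = -8)
h(d) = -3 + d
P = 89/53 (P = (71 - 1050)/(1484 - 2067) = -979/(-583) = -979*(-1/583) = 89/53 ≈ 1.6792)
X = 89/53 ≈ 1.6792
(-1768 + X)/(h(b(w, -8)) - 642) = (-1768 + 89/53)/((-3 - 8) - 642) = -93615/(53*(-11 - 642)) = -93615/53/(-653) = -93615/53*(-1/653) = 93615/34609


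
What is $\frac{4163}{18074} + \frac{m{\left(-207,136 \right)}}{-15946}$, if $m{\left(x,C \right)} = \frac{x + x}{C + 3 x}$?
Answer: $\frac{2299169171}{9984348710} \approx 0.23028$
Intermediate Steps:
$m{\left(x,C \right)} = \frac{2 x}{C + 3 x}$
$\frac{4163}{18074} + \frac{m{\left(-207,136 \right)}}{-15946} = \frac{4163}{18074} + \frac{2 \left(-207\right) \frac{1}{136 + 3 \left(-207\right)}}{-15946} = 4163 \cdot \frac{1}{18074} + 2 \left(-207\right) \frac{1}{136 - 621} \left(- \frac{1}{15946}\right) = \frac{4163}{18074} + 2 \left(-207\right) \frac{1}{-485} \left(- \frac{1}{15946}\right) = \frac{4163}{18074} + 2 \left(-207\right) \left(- \frac{1}{485}\right) \left(- \frac{1}{15946}\right) = \frac{4163}{18074} + \frac{414}{485} \left(- \frac{1}{15946}\right) = \frac{4163}{18074} - \frac{207}{3866905} = \frac{2299169171}{9984348710}$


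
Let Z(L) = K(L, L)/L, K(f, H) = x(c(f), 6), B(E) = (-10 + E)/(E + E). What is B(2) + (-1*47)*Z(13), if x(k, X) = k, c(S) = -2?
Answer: 68/13 ≈ 5.2308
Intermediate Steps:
B(E) = (-10 + E)/(2*E) (B(E) = (-10 + E)/((2*E)) = (-10 + E)*(1/(2*E)) = (-10 + E)/(2*E))
K(f, H) = -2
Z(L) = -2/L
B(2) + (-1*47)*Z(13) = (1/2)*(-10 + 2)/2 + (-1*47)*(-2/13) = (1/2)*(1/2)*(-8) - (-94)/13 = -2 - 47*(-2/13) = -2 + 94/13 = 68/13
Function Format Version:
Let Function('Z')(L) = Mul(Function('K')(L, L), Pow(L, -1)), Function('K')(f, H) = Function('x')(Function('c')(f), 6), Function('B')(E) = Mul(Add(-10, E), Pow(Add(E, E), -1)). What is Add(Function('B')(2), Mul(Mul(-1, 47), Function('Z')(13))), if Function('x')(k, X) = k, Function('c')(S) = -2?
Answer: Rational(68, 13) ≈ 5.2308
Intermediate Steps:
Function('B')(E) = Mul(Rational(1, 2), Pow(E, -1), Add(-10, E)) (Function('B')(E) = Mul(Add(-10, E), Pow(Mul(2, E), -1)) = Mul(Add(-10, E), Mul(Rational(1, 2), Pow(E, -1))) = Mul(Rational(1, 2), Pow(E, -1), Add(-10, E)))
Function('K')(f, H) = -2
Function('Z')(L) = Mul(-2, Pow(L, -1))
Add(Function('B')(2), Mul(Mul(-1, 47), Function('Z')(13))) = Add(Mul(Rational(1, 2), Pow(2, -1), Add(-10, 2)), Mul(Mul(-1, 47), Mul(-2, Pow(13, -1)))) = Add(Mul(Rational(1, 2), Rational(1, 2), -8), Mul(-47, Mul(-2, Rational(1, 13)))) = Add(-2, Mul(-47, Rational(-2, 13))) = Add(-2, Rational(94, 13)) = Rational(68, 13)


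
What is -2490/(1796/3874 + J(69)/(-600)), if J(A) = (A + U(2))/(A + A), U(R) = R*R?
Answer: -399355164000/74212999 ≈ -5381.2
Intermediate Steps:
U(R) = R²
J(A) = (4 + A)/(2*A) (J(A) = (A + 2²)/(A + A) = (A + 4)/((2*A)) = (4 + A)*(1/(2*A)) = (4 + A)/(2*A))
-2490/(1796/3874 + J(69)/(-600)) = -2490/(1796/3874 + ((½)*(4 + 69)/69)/(-600)) = -2490/(1796*(1/3874) + ((½)*(1/69)*73)*(-1/600)) = -2490/(898/1937 + (73/138)*(-1/600)) = -2490/(898/1937 - 73/82800) = -2490/74212999/160383600 = -2490*160383600/74212999 = -399355164000/74212999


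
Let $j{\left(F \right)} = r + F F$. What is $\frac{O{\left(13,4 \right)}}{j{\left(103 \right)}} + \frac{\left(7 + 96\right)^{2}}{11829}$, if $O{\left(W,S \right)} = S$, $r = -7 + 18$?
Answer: $\frac{9392908}{10468665} \approx 0.89724$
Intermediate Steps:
$r = 11$
$j{\left(F \right)} = 11 + F^{2}$ ($j{\left(F \right)} = 11 + F F = 11 + F^{2}$)
$\frac{O{\left(13,4 \right)}}{j{\left(103 \right)}} + \frac{\left(7 + 96\right)^{2}}{11829} = \frac{4}{11 + 103^{2}} + \frac{\left(7 + 96\right)^{2}}{11829} = \frac{4}{11 + 10609} + 103^{2} \cdot \frac{1}{11829} = \frac{4}{10620} + 10609 \cdot \frac{1}{11829} = 4 \cdot \frac{1}{10620} + \frac{10609}{11829} = \frac{1}{2655} + \frac{10609}{11829} = \frac{9392908}{10468665}$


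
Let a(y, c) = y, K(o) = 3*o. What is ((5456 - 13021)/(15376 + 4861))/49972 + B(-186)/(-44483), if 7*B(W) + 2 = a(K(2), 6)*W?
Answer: 161179886241/44984917880812 ≈ 0.0035830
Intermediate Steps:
B(W) = -2/7 + 6*W/7 (B(W) = -2/7 + ((3*2)*W)/7 = -2/7 + (6*W)/7 = -2/7 + 6*W/7)
((5456 - 13021)/(15376 + 4861))/49972 + B(-186)/(-44483) = ((5456 - 13021)/(15376 + 4861))/49972 + (-2/7 + (6/7)*(-186))/(-44483) = -7565/20237*(1/49972) + (-2/7 - 1116/7)*(-1/44483) = -7565*1/20237*(1/49972) - 1118/7*(-1/44483) = -7565/20237*1/49972 + 1118/311381 = -7565/1011283364 + 1118/311381 = 161179886241/44984917880812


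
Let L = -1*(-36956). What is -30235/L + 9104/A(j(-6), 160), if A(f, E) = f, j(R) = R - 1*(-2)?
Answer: -84142091/36956 ≈ -2276.8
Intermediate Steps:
j(R) = 2 + R (j(R) = R + 2 = 2 + R)
L = 36956
-30235/L + 9104/A(j(-6), 160) = -30235/36956 + 9104/(2 - 6) = -30235*1/36956 + 9104/(-4) = -30235/36956 + 9104*(-¼) = -30235/36956 - 2276 = -84142091/36956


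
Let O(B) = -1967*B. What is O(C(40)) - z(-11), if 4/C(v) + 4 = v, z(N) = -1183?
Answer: 8680/9 ≈ 964.44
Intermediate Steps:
C(v) = 4/(-4 + v)
O(C(40)) - z(-11) = -7868/(-4 + 40) - 1*(-1183) = -7868/36 + 1183 = -1967*⅑ + 1183 = -1967/9 + 1183 = 8680/9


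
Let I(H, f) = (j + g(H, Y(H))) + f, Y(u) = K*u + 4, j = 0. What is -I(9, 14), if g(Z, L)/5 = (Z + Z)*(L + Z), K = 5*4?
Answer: -17384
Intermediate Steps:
K = 20
Y(u) = 4 + 20*u (Y(u) = 20*u + 4 = 4 + 20*u)
g(Z, L) = 10*Z*(L + Z) (g(Z, L) = 5*((Z + Z)*(L + Z)) = 5*((2*Z)*(L + Z)) = 5*(2*Z*(L + Z)) = 10*Z*(L + Z))
I(H, f) = f + 10*H*(4 + 21*H) (I(H, f) = (0 + 10*H*((4 + 20*H) + H)) + f = (0 + 10*H*(4 + 21*H)) + f = 10*H*(4 + 21*H) + f = f + 10*H*(4 + 21*H))
-I(9, 14) = -(14 + 10*9*(4 + 21*9)) = -(14 + 10*9*(4 + 189)) = -(14 + 10*9*193) = -(14 + 17370) = -1*17384 = -17384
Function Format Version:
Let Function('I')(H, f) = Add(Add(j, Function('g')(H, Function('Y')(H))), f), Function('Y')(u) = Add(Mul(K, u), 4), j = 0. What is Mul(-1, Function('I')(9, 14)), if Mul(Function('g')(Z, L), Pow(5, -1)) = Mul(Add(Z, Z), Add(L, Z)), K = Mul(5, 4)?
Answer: -17384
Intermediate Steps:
K = 20
Function('Y')(u) = Add(4, Mul(20, u)) (Function('Y')(u) = Add(Mul(20, u), 4) = Add(4, Mul(20, u)))
Function('g')(Z, L) = Mul(10, Z, Add(L, Z)) (Function('g')(Z, L) = Mul(5, Mul(Add(Z, Z), Add(L, Z))) = Mul(5, Mul(Mul(2, Z), Add(L, Z))) = Mul(5, Mul(2, Z, Add(L, Z))) = Mul(10, Z, Add(L, Z)))
Function('I')(H, f) = Add(f, Mul(10, H, Add(4, Mul(21, H)))) (Function('I')(H, f) = Add(Add(0, Mul(10, H, Add(Add(4, Mul(20, H)), H))), f) = Add(Add(0, Mul(10, H, Add(4, Mul(21, H)))), f) = Add(Mul(10, H, Add(4, Mul(21, H))), f) = Add(f, Mul(10, H, Add(4, Mul(21, H)))))
Mul(-1, Function('I')(9, 14)) = Mul(-1, Add(14, Mul(10, 9, Add(4, Mul(21, 9))))) = Mul(-1, Add(14, Mul(10, 9, Add(4, 189)))) = Mul(-1, Add(14, Mul(10, 9, 193))) = Mul(-1, Add(14, 17370)) = Mul(-1, 17384) = -17384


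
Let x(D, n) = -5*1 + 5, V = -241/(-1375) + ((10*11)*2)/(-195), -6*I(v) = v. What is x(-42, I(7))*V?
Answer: 0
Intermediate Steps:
I(v) = -v/6
V = -51101/53625 (V = -241*(-1/1375) + (110*2)*(-1/195) = 241/1375 + 220*(-1/195) = 241/1375 - 44/39 = -51101/53625 ≈ -0.95293)
x(D, n) = 0 (x(D, n) = -5 + 5 = 0)
x(-42, I(7))*V = 0*(-51101/53625) = 0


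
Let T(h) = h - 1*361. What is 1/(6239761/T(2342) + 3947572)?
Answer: 1981/7826379893 ≈ 2.5312e-7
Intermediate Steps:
T(h) = -361 + h (T(h) = h - 361 = -361 + h)
1/(6239761/T(2342) + 3947572) = 1/(6239761/(-361 + 2342) + 3947572) = 1/(6239761/1981 + 3947572) = 1/(7826379893/1981) = 1981/7826379893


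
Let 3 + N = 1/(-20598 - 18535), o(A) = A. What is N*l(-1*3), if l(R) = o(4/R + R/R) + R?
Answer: 1174000/117399 ≈ 10.000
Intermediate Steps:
l(R) = 1 + R + 4/R (l(R) = (4/R + R/R) + R = (4/R + 1) + R = (1 + 4/R) + R = 1 + R + 4/R)
N = -117400/39133 (N = -3 + 1/(-20598 - 18535) = -3 + 1/(-39133) = -3 - 1/39133 = -117400/39133 ≈ -3.0000)
N*l(-1*3) = -117400*(1 - 1*3 + 4/((-1*3)))/39133 = -117400*(1 - 3 + 4/(-3))/39133 = -117400*(1 - 3 + 4*(-⅓))/39133 = -117400*(1 - 3 - 4/3)/39133 = -117400/39133*(-10/3) = 1174000/117399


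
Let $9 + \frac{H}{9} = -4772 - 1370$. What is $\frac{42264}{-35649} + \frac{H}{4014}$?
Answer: $- \frac{26458527}{1766606} \approx -14.977$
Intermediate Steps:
$H = -55359$ ($H = -81 + 9 \left(-4772 - 1370\right) = -81 + 9 \left(-6142\right) = -81 - 55278 = -55359$)
$\frac{42264}{-35649} + \frac{H}{4014} = \frac{42264}{-35649} - \frac{55359}{4014} = 42264 \left(- \frac{1}{35649}\right) - \frac{6151}{446} = - \frac{4696}{3961} - \frac{6151}{446} = - \frac{26458527}{1766606}$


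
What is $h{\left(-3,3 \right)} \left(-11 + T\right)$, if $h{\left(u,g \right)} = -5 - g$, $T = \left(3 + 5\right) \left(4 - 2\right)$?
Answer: $-40$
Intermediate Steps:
$T = 16$ ($T = 8 \cdot 2 = 16$)
$h{\left(-3,3 \right)} \left(-11 + T\right) = \left(-5 - 3\right) \left(-11 + 16\right) = \left(-5 - 3\right) 5 = \left(-8\right) 5 = -40$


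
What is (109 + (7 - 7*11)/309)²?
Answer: 1129699321/95481 ≈ 11832.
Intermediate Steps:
(109 + (7 - 7*11)/309)² = (109 + (7 - 77)*(1/309))² = (109 - 70*1/309)² = (109 - 70/309)² = (33611/309)² = 1129699321/95481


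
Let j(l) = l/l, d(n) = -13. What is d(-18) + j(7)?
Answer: -12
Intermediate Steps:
j(l) = 1
d(-18) + j(7) = -13 + 1 = -12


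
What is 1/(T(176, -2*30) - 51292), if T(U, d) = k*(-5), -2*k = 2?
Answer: -1/51287 ≈ -1.9498e-5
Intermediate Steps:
k = -1 (k = -½*2 = -1)
T(U, d) = 5 (T(U, d) = -1*(-5) = 5)
1/(T(176, -2*30) - 51292) = 1/(5 - 51292) = 1/(-51287) = -1/51287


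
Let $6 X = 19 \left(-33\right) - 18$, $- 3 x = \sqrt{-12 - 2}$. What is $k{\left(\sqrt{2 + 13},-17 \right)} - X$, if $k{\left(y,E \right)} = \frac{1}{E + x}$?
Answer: $\frac{561919}{5230} + \frac{3 i \sqrt{14}}{2615} \approx 107.44 + 0.0042925 i$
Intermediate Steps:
$x = - \frac{i \sqrt{14}}{3}$ ($x = - \frac{\sqrt{-12 - 2}}{3} = - \frac{\sqrt{-14}}{3} = - \frac{i \sqrt{14}}{3} \approx - 1.2472 i$)
$X = - \frac{215}{2}$ ($X = \frac{19 \left(-33\right) - 18}{6} = \frac{-627 - 18}{6} = \frac{1}{6} \left(-645\right) = - \frac{215}{2} \approx -107.5$)
$k{\left(y,E \right)} = \frac{1}{E - \frac{i \sqrt{14}}{3}}$
$k{\left(\sqrt{2 + 13},-17 \right)} - X = \frac{3}{3 \left(-17\right) - i \sqrt{14}} - - \frac{215}{2} = \frac{3}{-51 - i \sqrt{14}} + \frac{215}{2} = \frac{215}{2} + \frac{3}{-51 - i \sqrt{14}}$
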